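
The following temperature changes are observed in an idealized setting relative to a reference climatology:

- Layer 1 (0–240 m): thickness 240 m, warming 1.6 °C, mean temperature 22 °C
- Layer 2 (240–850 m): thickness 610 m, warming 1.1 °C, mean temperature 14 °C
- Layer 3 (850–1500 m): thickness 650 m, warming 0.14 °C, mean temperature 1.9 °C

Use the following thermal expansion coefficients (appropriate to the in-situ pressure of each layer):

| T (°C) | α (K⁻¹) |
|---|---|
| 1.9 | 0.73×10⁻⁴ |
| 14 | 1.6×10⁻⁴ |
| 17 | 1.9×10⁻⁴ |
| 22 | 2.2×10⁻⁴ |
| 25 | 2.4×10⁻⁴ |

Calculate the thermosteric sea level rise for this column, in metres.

Layer 1 at 22 °C → α = 2.2×10⁻⁴ K⁻¹
Layer 2 at 14 °C → α = 1.6×10⁻⁴ K⁻¹
Layer 3 at 1.9 °C → α = 0.73×10⁻⁴ K⁻¹
2.2×10⁻⁴ × 240 × 1.6 = 0.08448 m
1.1 × 1.6×10⁻⁴ × 610 = 0.10736 m
Layer 3: 0.73×10⁻⁴ × 650 × 0.14 = 0.006643 m
Δh = 0.08448 + 0.10736 + 0.006643 = 0.198483 m

0.20 m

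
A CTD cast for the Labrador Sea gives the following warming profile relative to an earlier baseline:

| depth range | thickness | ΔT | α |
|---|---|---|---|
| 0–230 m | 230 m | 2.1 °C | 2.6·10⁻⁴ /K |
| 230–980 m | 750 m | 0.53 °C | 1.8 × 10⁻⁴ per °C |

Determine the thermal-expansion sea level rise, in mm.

about 200 mm

Layer 1: 2.1 × 230 × 2.6×10⁻⁴ = 0.12558 m
Layer 2: 750 × 1.8×10⁻⁴ × 0.53 = 0.07155 m
Δh = 0.12558 + 0.07155 = 0.19713 m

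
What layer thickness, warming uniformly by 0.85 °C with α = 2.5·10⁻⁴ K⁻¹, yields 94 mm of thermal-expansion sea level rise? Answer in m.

H ≈ 440 m

H = Δh/(αΔT) = 0.094 / (2.5×10⁻⁴ × 0.85) ≈ 442.4 m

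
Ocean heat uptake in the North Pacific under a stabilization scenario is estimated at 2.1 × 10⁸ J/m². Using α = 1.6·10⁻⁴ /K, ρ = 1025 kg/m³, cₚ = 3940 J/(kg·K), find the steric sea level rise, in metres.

0.00832 m of thermosteric rise

Δh = αQ/(ρcₚ) = 1.6×10⁻⁴ × 2.1×10⁸ / (1025 × 3940) ≈ 0.0083199 m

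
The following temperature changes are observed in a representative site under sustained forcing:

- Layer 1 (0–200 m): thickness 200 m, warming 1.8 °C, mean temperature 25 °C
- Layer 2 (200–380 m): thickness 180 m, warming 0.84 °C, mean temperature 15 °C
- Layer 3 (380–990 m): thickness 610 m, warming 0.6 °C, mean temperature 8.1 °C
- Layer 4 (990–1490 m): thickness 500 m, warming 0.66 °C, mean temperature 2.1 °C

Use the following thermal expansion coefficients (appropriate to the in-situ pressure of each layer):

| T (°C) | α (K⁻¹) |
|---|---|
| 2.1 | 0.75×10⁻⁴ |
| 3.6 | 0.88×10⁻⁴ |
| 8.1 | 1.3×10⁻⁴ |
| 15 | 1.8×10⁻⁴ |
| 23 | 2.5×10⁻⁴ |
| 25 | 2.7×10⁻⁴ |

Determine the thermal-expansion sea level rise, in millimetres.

Δh ≈ 200 mm

Layer 1 at 25 °C → α = 2.7×10⁻⁴ K⁻¹
Layer 2 at 15 °C → α = 1.8×10⁻⁴ K⁻¹
Layer 3 at 8.1 °C → α = 1.3×10⁻⁴ K⁻¹
Layer 4 at 2.1 °C → α = 0.75×10⁻⁴ K⁻¹
Layer 1: 2.7×10⁻⁴ × 200 × 1.8 = 0.09720 m
Layer 2: 1.8×10⁻⁴ × 180 × 0.84 = 0.027216 m
1.3×10⁻⁴ × 0.6 × 610 = 0.04758 m
990–1490 m: 0.75×10⁻⁴ × 500 × 0.66 = 0.02475 m
Δh = 0.09720 + 0.027216 + 0.04758 + 0.02475 = 0.196746 m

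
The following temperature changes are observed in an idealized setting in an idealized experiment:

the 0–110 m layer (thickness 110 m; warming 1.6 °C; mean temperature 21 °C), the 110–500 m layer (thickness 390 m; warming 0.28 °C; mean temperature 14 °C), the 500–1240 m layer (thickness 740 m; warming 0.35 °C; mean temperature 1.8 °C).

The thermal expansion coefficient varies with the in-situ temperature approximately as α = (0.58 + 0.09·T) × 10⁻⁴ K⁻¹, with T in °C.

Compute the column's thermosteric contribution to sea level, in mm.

Δh = 82.8 mm

Layer 1: α = (0.58 + 0.09×21)×10⁻⁴ = 2.47×10⁻⁴ K⁻¹
Layer 2: α = (0.58 + 0.09×14)×10⁻⁴ = 1.84×10⁻⁴ K⁻¹
Layer 3: α = (0.58 + 0.09×1.8)×10⁻⁴ = 0.742×10⁻⁴ K⁻¹
Layer 1: 2.47×10⁻⁴ × 110 × 1.6 = 0.043472 m
0.28 × 390 × 1.84×10⁻⁴ = 0.0200928 m
500–1240 m: 0.35 × 740 × 0.742×10⁻⁴ = 0.0192178 m
Δh = 0.043472 + 0.0200928 + 0.0192178 = 0.0827826 m ≈ 82.8 mm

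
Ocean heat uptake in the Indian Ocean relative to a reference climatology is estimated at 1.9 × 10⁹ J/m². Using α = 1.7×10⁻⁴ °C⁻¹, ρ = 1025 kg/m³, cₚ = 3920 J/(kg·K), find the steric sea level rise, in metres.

Δh ≈ 0.080 m

Δh = αQ/(ρcₚ) = 1.7×10⁻⁴ × 1.9×10⁹ / (1025 × 3920) ≈ 0.080388 m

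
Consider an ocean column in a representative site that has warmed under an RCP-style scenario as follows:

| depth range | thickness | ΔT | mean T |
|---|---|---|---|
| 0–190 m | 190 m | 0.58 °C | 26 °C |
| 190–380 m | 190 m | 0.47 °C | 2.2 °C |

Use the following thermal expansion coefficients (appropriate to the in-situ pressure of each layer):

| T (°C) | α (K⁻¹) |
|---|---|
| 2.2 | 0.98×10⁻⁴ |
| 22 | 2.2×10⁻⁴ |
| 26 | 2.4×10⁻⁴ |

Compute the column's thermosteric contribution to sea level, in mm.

Layer 1 at 26 °C → α = 2.4×10⁻⁴ K⁻¹
Layer 2 at 2.2 °C → α = 0.98×10⁻⁴ K⁻¹
Layer 1: 0.58 × 190 × 2.4×10⁻⁴ = 0.026448 m
190–380 m: 190 × 0.47 × 0.98×10⁻⁴ = 0.0087514 m
Δh = 0.026448 + 0.0087514 = 0.0351994 m ≈ 35.2 mm

35.2 mm of thermosteric rise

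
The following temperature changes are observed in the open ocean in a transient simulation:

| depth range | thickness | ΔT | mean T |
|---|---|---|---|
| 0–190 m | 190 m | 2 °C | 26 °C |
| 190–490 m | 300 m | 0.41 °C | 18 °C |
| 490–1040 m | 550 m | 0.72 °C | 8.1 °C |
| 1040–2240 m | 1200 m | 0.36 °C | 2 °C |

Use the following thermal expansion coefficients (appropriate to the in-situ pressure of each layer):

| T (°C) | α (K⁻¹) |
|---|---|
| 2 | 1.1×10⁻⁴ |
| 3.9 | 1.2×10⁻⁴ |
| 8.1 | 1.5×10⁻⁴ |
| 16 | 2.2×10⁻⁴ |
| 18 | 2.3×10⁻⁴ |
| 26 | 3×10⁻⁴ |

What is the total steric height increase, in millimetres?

Δh ≈ 249 mm

Layer 1 at 26 °C → α = 3×10⁻⁴ K⁻¹
Layer 2 at 18 °C → α = 2.3×10⁻⁴ K⁻¹
Layer 3 at 8.1 °C → α = 1.5×10⁻⁴ K⁻¹
Layer 4 at 2 °C → α = 1.1×10⁻⁴ K⁻¹
0–190 m: 3×10⁻⁴ × 2 × 190 = 0.11400 m
Layer 2: 300 × 0.41 × 2.3×10⁻⁴ = 0.02829 m
490–1040 m: 1.5×10⁻⁴ × 550 × 0.72 = 0.05940 m
1040–2240 m: 1.1×10⁻⁴ × 0.36 × 1200 = 0.04752 m
Δh = 0.11400 + 0.02829 + 0.05940 + 0.04752 = 0.24921 m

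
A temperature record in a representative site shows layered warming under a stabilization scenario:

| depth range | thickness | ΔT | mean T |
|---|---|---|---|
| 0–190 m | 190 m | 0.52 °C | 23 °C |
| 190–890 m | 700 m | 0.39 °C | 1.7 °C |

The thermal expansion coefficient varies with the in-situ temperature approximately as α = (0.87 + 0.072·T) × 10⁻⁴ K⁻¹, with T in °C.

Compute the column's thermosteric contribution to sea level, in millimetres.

Layer 1: α = (0.87 + 0.072×23)×10⁻⁴ = 2.526×10⁻⁴ K⁻¹
Layer 2: α = (0.87 + 0.072×1.7)×10⁻⁴ = 0.9924×10⁻⁴ K⁻¹
2.526×10⁻⁴ × 0.52 × 190 = 0.02495688 m
190–890 m: 0.9924×10⁻⁴ × 0.39 × 700 = 0.02709252 m
Δh = 0.02495688 + 0.02709252 = 0.0520494 m ≈ 52.0 mm

52.0 mm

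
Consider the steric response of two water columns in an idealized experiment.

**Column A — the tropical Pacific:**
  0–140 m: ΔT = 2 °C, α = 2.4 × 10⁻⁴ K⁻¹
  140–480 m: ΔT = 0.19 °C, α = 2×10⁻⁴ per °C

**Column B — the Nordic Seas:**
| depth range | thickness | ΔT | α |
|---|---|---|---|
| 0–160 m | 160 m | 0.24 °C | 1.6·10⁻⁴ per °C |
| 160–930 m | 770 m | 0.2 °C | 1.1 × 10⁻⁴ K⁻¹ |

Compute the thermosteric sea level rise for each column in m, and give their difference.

Δh_A ≈ 0.080 m, Δh_B ≈ 0.023 m; difference ≈ 0.057 m

A 140 × 2.4×10⁻⁴ × 2 = 0.06720 m
A Layer 2: 340 × 2×10⁻⁴ × 0.19 = 0.01292 m
A total: 0.08012 m
B 1.6×10⁻⁴ × 160 × 0.24 = 0.006144 m
B 160–930 m: 0.2 × 770 × 1.1×10⁻⁴ = 0.01694 m
B total: 0.023084 m
Difference: 0.08012 − 0.023084 = 0.057036 m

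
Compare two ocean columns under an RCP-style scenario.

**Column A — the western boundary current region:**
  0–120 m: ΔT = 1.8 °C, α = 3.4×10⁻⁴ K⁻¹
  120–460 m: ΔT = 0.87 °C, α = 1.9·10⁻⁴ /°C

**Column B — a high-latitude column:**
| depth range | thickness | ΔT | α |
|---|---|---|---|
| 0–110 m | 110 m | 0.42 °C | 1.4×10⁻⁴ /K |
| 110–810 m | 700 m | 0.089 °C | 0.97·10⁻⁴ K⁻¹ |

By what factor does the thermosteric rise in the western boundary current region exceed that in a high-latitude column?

A 0–120 m: 120 × 3.4×10⁻⁴ × 1.8 = 0.07344 m
A 1.9×10⁻⁴ × 340 × 0.87 = 0.056202 m
A total: 0.129642 m
B 110 × 1.4×10⁻⁴ × 0.42 = 0.006468 m
B Layer 2: 700 × 0.089 × 0.97×10⁻⁴ = 0.0060431 m
B total: 0.0125111 m
Ratio: 0.129642 / 0.0125111 ≈ 10.36

≈ 10×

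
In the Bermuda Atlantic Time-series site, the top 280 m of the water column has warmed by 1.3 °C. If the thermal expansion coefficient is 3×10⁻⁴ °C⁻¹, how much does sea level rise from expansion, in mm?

Δh = αΔT·H = 3×10⁻⁴ × 1.3 × 280 = 0.10920 m

Δh ≈ 110 mm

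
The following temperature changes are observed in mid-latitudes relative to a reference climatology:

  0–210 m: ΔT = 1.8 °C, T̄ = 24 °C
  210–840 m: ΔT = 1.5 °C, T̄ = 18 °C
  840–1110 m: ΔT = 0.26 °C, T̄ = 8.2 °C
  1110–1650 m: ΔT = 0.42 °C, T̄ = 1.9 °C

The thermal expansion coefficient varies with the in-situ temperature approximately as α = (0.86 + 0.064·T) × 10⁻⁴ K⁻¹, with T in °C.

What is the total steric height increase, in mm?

Layer 1: α = (0.86 + 0.064×24)×10⁻⁴ = 2.396×10⁻⁴ K⁻¹
Layer 2: α = (0.86 + 0.064×18)×10⁻⁴ = 2.012×10⁻⁴ K⁻¹
Layer 3: α = (0.86 + 0.064×8.2)×10⁻⁴ = 1.3848×10⁻⁴ K⁻¹
Layer 4: α = (0.86 + 0.064×1.9)×10⁻⁴ = 0.9816×10⁻⁴ K⁻¹
Layer 1: 2.396×10⁻⁴ × 1.8 × 210 = 0.0905688 m
Layer 2: 1.5 × 2.012×10⁻⁴ × 630 = 0.190134 m
270 × 0.26 × 1.3848×10⁻⁴ = 0.009721296 m
540 × 0.9816×10⁻⁴ × 0.42 = 0.022262688 m
Δh = 0.0905688 + 0.190134 + 0.009721296 + 0.022262688 = 0.312686784 m

Δh = 313 mm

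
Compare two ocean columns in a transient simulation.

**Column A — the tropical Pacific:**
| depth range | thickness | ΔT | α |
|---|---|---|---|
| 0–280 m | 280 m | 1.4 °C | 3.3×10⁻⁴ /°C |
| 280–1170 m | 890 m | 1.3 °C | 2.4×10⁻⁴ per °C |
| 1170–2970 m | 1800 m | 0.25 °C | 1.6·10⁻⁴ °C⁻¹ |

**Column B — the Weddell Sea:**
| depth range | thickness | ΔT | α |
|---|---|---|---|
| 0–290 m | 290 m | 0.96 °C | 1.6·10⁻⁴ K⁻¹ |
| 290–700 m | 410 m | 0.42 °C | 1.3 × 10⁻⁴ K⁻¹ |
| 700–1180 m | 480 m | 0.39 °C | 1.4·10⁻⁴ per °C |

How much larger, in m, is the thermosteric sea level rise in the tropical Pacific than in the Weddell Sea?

0.39 m larger

A 280 × 3.3×10⁻⁴ × 1.4 = 0.12936 m
A 280–1170 m: 2.4×10⁻⁴ × 890 × 1.3 = 0.27768 m
A 1170–2970 m: 1.6×10⁻⁴ × 0.25 × 1800 = 0.07200 m
A total: 0.47904 m
B Layer 1: 290 × 1.6×10⁻⁴ × 0.96 = 0.044544 m
B 290–700 m: 410 × 0.42 × 1.3×10⁻⁴ = 0.022386 m
B 1.4×10⁻⁴ × 0.39 × 480 = 0.026208 m
B total: 0.093138 m
Difference: 0.47904 − 0.093138 = 0.385902 m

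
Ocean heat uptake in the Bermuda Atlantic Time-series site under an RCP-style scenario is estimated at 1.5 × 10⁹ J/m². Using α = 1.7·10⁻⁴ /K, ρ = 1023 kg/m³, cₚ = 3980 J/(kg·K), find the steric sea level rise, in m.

0.0626 m of thermosteric rise

Δh = αQ/(ρcₚ) = 1.7×10⁻⁴ × 1.5×10⁹ / (1023 × 3980) ≈ 0.06263 m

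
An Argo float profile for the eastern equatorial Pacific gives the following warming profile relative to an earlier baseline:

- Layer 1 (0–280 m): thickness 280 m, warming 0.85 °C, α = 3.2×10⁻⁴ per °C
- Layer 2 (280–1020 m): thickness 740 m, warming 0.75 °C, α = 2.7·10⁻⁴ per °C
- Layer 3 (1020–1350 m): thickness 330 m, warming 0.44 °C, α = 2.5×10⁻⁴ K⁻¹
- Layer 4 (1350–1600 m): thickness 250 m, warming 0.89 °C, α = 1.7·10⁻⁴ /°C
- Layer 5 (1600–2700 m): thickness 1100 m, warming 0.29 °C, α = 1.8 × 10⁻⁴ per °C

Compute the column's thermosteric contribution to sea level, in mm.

360 mm of thermosteric rise

280 × 0.85 × 3.2×10⁻⁴ = 0.07616 m
280–1020 m: 0.75 × 2.7×10⁻⁴ × 740 = 0.14985 m
2.5×10⁻⁴ × 330 × 0.44 = 0.03630 m
1350–1600 m: 1.7×10⁻⁴ × 0.89 × 250 = 0.037825 m
1600–2700 m: 0.29 × 1100 × 1.8×10⁻⁴ = 0.05742 m
Δh = 0.07616 + 0.14985 + 0.03630 + 0.037825 + 0.05742 = 0.357555 m ≈ 360 mm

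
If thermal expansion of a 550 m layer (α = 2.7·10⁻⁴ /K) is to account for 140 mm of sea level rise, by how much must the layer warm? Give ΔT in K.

ΔT ≈ 0.943 K

ΔT = Δh/(αH) = 0.14 / (2.7×10⁻⁴ × 550) ≈ 0.9428 K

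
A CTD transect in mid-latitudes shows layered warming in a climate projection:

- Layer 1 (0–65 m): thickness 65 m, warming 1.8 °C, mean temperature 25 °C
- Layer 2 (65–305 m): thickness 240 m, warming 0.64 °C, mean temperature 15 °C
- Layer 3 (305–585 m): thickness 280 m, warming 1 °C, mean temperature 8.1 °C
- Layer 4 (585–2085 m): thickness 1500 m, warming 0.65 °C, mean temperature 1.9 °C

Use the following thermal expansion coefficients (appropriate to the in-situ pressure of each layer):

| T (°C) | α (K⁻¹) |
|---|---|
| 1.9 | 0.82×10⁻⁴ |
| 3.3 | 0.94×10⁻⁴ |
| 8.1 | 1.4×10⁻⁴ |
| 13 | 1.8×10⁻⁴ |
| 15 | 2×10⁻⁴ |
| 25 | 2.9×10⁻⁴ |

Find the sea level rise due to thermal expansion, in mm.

Layer 1 at 25 °C → α = 2.9×10⁻⁴ K⁻¹
Layer 2 at 15 °C → α = 2×10⁻⁴ K⁻¹
Layer 3 at 8.1 °C → α = 1.4×10⁻⁴ K⁻¹
Layer 4 at 1.9 °C → α = 0.82×10⁻⁴ K⁻¹
0–65 m: 1.8 × 65 × 2.9×10⁻⁴ = 0.03393 m
65–305 m: 2×10⁻⁴ × 240 × 0.64 = 0.03072 m
1 × 1.4×10⁻⁴ × 280 = 0.03920 m
1500 × 0.65 × 0.82×10⁻⁴ = 0.07995 m
Δh = 0.03393 + 0.03072 + 0.03920 + 0.07995 = 0.18380 m ≈ 180 mm

Δh ≈ 180 mm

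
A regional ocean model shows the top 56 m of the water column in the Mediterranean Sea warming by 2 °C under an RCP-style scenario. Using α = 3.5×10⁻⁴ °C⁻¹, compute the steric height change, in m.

about 0.0392 m

Δh = αΔT·H = 3.5×10⁻⁴ × 2 × 56 = 0.03920 m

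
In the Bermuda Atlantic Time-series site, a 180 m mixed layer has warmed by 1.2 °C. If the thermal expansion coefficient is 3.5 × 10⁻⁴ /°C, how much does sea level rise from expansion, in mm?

Δh = αΔT·H = 3.5×10⁻⁴ × 1.2 × 180 = 0.07560 m

about 75.6 mm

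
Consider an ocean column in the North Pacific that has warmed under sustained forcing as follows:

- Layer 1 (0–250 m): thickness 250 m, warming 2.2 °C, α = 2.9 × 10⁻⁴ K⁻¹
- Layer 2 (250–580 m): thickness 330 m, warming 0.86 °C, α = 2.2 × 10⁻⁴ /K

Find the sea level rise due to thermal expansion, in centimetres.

Δh = 22 cm

Layer 1: 250 × 2.9×10⁻⁴ × 2.2 = 0.15950 m
250–580 m: 0.86 × 330 × 2.2×10⁻⁴ = 0.062436 m
Δh = 0.15950 + 0.062436 = 0.221936 m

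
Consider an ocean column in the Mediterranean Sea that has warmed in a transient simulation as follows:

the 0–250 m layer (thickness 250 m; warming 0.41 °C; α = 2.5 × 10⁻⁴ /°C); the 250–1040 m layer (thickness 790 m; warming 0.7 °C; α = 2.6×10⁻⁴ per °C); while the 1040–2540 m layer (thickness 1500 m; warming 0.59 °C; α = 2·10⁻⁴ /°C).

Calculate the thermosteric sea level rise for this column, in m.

about 0.346 m

0.41 × 2.5×10⁻⁴ × 250 = 0.025625 m
Layer 2: 2.6×10⁻⁴ × 790 × 0.7 = 0.14378 m
Layer 3: 0.59 × 1500 × 2×10⁻⁴ = 0.17700 m
Δh = 0.025625 + 0.14378 + 0.17700 = 0.346405 m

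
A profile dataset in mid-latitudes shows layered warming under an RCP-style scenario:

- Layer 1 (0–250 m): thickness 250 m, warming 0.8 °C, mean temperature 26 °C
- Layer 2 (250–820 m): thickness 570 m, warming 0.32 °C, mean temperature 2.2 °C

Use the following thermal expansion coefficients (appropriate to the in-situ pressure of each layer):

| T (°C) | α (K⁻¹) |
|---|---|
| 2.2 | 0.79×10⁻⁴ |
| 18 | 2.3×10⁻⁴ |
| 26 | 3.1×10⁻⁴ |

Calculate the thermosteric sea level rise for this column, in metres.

Δh ≈ 0.076 m

Layer 1 at 26 °C → α = 3.1×10⁻⁴ K⁻¹
Layer 2 at 2.2 °C → α = 0.79×10⁻⁴ K⁻¹
3.1×10⁻⁴ × 250 × 0.8 = 0.06200 m
Layer 2: 570 × 0.32 × 0.79×10⁻⁴ = 0.0144096 m
Δh = 0.06200 + 0.0144096 = 0.0764096 m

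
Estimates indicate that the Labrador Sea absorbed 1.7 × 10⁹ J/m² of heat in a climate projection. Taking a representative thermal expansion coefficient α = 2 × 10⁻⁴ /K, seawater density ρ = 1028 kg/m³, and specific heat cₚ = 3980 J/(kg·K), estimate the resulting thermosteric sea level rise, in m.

Δh = αQ/(ρcₚ) = 2×10⁻⁴ × 1.7×10⁹ / (1028 × 3980) ≈ 0.08310 m

Δh = 0.0831 m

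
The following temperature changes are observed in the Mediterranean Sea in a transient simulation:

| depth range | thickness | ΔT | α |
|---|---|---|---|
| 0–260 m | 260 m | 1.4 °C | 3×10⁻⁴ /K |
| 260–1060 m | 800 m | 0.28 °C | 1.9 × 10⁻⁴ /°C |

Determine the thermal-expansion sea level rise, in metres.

0.152 m

Layer 1: 3×10⁻⁴ × 1.4 × 260 = 0.10920 m
Layer 2: 0.28 × 1.9×10⁻⁴ × 800 = 0.04256 m
Δh = 0.10920 + 0.04256 = 0.15176 m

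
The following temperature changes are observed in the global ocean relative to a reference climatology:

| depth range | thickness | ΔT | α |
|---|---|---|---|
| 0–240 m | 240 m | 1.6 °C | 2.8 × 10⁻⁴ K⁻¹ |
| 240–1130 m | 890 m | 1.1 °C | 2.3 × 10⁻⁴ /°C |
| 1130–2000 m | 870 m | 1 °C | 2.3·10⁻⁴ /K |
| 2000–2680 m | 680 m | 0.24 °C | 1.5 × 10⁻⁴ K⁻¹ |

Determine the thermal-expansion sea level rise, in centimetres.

about 55.7 cm

1.6 × 240 × 2.8×10⁻⁴ = 0.10752 m
Layer 2: 890 × 1.1 × 2.3×10⁻⁴ = 0.22517 m
Layer 3: 2.3×10⁻⁴ × 870 × 1 = 0.20010 m
0.24 × 1.5×10⁻⁴ × 680 = 0.02448 m
Δh = 0.10752 + 0.22517 + 0.20010 + 0.02448 = 0.55727 m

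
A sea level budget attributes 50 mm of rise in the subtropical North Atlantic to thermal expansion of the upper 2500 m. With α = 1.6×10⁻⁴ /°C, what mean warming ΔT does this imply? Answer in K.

ΔT = Δh/(αH) = 0.05 / (1.6×10⁻⁴ × 2500) = 0.1250 K

about 0.13 K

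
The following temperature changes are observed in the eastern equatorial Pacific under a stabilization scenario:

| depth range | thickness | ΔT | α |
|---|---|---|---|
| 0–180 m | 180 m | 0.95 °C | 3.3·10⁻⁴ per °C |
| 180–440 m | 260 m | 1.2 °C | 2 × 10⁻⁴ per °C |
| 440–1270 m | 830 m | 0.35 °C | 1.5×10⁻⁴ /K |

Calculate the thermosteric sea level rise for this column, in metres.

0.16 m of thermosteric rise

0–180 m: 3.3×10⁻⁴ × 180 × 0.95 = 0.05643 m
Layer 2: 260 × 2×10⁻⁴ × 1.2 = 0.06240 m
Layer 3: 830 × 0.35 × 1.5×10⁻⁴ = 0.043575 m
Δh = 0.05643 + 0.06240 + 0.043575 = 0.162405 m ≈ 0.16 m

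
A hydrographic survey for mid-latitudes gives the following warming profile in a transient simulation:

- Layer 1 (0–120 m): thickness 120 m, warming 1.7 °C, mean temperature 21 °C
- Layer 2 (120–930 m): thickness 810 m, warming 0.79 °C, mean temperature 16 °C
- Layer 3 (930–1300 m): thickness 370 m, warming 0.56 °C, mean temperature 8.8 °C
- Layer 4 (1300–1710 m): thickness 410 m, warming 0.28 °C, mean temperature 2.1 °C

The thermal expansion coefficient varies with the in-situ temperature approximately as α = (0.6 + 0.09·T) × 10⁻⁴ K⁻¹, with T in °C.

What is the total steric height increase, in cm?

21.9 cm

Layer 1: α = (0.6 + 0.09×21)×10⁻⁴ = 2.49×10⁻⁴ K⁻¹
Layer 2: α = (0.6 + 0.09×16)×10⁻⁴ = 2.04×10⁻⁴ K⁻¹
Layer 3: α = (0.6 + 0.09×8.8)×10⁻⁴ = 1.392×10⁻⁴ K⁻¹
Layer 4: α = (0.6 + 0.09×2.1)×10⁻⁴ = 0.789×10⁻⁴ K⁻¹
Layer 1: 2.49×10⁻⁴ × 120 × 1.7 = 0.050796 m
120–930 m: 0.79 × 810 × 2.04×10⁻⁴ = 0.1305396 m
Layer 3: 370 × 1.392×10⁻⁴ × 0.56 = 0.02884224 m
0.789×10⁻⁴ × 410 × 0.28 = 0.00905772 m
Δh = 0.050796 + 0.1305396 + 0.02884224 + 0.00905772 = 0.21923556 m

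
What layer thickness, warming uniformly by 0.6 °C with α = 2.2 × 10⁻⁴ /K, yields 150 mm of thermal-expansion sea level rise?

H = Δh/(αΔT) = 0.15 / (2.2×10⁻⁴ × 0.6) ≈ 1136 m

about 1140 m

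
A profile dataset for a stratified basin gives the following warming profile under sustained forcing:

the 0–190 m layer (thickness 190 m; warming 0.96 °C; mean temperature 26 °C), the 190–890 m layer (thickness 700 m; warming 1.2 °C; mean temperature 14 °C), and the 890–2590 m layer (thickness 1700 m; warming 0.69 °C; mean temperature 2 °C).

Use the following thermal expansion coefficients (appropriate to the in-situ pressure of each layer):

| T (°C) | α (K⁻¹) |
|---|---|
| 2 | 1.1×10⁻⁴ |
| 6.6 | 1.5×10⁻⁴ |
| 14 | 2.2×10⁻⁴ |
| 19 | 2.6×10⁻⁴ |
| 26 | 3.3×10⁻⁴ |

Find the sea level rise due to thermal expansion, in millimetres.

374 mm of thermosteric rise

Layer 1 at 26 °C → α = 3.3×10⁻⁴ K⁻¹
Layer 2 at 14 °C → α = 2.2×10⁻⁴ K⁻¹
Layer 3 at 2 °C → α = 1.1×10⁻⁴ K⁻¹
0–190 m: 3.3×10⁻⁴ × 0.96 × 190 = 0.060192 m
700 × 1.2 × 2.2×10⁻⁴ = 0.18480 m
890–2590 m: 0.69 × 1.1×10⁻⁴ × 1700 = 0.12903 m
Δh = 0.060192 + 0.18480 + 0.12903 = 0.374022 m ≈ 374 mm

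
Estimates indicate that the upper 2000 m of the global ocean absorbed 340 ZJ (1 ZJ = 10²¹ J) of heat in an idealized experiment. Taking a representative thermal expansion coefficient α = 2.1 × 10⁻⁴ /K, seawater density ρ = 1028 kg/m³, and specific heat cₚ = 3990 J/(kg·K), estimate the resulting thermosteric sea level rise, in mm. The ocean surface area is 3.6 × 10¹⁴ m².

Δh = 48 mm

Per unit area: Q = 340×10²¹ / (3.6×10¹⁴) ≈ 9.444×10⁸ J/m²
Δh = αQ/(ρcₚ) = 2.1×10⁻⁴ × 9.444×10⁸ / (1028 × 3990) ≈ 0.048351 m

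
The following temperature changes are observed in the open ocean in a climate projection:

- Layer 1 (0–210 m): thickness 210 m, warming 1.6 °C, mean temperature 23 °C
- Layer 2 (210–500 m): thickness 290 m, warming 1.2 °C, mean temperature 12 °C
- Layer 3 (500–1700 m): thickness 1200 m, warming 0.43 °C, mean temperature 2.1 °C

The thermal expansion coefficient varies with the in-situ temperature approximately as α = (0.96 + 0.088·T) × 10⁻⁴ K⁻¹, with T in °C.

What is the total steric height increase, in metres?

Layer 1: α = (0.96 + 0.088×23)×10⁻⁴ = 2.984×10⁻⁴ K⁻¹
Layer 2: α = (0.96 + 0.088×12)×10⁻⁴ = 2.016×10⁻⁴ K⁻¹
Layer 3: α = (0.96 + 0.088×2.1)×10⁻⁴ = 1.1448×10⁻⁴ K⁻¹
0–210 m: 210 × 1.6 × 2.984×10⁻⁴ = 0.1002624 m
290 × 2.016×10⁻⁴ × 1.2 = 0.0701568 m
Layer 3: 0.43 × 1.1448×10⁻⁴ × 1200 = 0.05907168 m
Δh = 0.1002624 + 0.0701568 + 0.05907168 = 0.22949088 m ≈ 0.229 m

Δh ≈ 0.229 m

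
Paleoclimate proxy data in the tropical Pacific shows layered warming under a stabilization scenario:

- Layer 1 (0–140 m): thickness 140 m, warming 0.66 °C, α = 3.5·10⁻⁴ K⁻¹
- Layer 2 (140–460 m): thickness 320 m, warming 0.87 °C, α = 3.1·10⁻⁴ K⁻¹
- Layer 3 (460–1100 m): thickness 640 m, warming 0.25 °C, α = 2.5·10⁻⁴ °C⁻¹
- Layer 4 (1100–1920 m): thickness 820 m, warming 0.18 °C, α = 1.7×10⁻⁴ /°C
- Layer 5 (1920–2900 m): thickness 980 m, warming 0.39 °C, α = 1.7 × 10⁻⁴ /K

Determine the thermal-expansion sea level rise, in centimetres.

24.9 cm

0–140 m: 3.5×10⁻⁴ × 140 × 0.66 = 0.03234 m
140–460 m: 0.87 × 3.1×10⁻⁴ × 320 = 0.086304 m
640 × 2.5×10⁻⁴ × 0.25 = 0.04000 m
Layer 4: 820 × 0.18 × 1.7×10⁻⁴ = 0.025092 m
980 × 0.39 × 1.7×10⁻⁴ = 0.064974 m
Δh = 0.03234 + 0.086304 + 0.04000 + 0.025092 + 0.064974 = 0.24871 m ≈ 24.9 cm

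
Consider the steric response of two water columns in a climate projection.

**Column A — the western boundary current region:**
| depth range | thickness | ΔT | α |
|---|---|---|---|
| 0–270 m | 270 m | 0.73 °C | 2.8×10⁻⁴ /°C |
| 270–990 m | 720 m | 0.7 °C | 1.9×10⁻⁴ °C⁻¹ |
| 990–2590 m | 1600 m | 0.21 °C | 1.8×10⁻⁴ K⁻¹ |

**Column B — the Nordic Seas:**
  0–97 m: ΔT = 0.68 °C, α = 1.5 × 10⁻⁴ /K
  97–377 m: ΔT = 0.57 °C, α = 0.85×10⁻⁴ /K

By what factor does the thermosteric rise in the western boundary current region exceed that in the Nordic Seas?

9.01

A Layer 1: 270 × 0.73 × 2.8×10⁻⁴ = 0.055188 m
A Layer 2: 0.7 × 720 × 1.9×10⁻⁴ = 0.09576 m
A 990–2590 m: 1600 × 1.8×10⁻⁴ × 0.21 = 0.06048 m
A total: 0.211428 m
B Layer 1: 97 × 1.5×10⁻⁴ × 0.68 = 0.009894 m
B Layer 2: 0.57 × 280 × 0.85×10⁻⁴ = 0.013566 m
B total: 0.02346 m
Ratio: 0.211428 / 0.02346 ≈ 9.012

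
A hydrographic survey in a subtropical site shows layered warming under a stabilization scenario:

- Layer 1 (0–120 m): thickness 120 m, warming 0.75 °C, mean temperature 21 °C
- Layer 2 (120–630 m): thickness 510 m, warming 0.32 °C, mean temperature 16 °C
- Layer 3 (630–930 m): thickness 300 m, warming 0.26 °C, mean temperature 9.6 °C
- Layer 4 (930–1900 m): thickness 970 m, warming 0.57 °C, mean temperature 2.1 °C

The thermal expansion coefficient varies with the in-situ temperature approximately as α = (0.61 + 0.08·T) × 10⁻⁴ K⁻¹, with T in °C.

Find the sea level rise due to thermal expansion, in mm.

105 mm of thermosteric rise

Layer 1: α = (0.61 + 0.08×21)×10⁻⁴ = 2.29×10⁻⁴ K⁻¹
Layer 2: α = (0.61 + 0.08×16)×10⁻⁴ = 1.89×10⁻⁴ K⁻¹
Layer 3: α = (0.61 + 0.08×9.6)×10⁻⁴ = 1.378×10⁻⁴ K⁻¹
Layer 4: α = (0.61 + 0.08×2.1)×10⁻⁴ = 0.778×10⁻⁴ K⁻¹
0.75 × 2.29×10⁻⁴ × 120 = 0.02061 m
120–630 m: 1.89×10⁻⁴ × 510 × 0.32 = 0.0308448 m
630–930 m: 300 × 0.26 × 1.378×10⁻⁴ = 0.0107484 m
930–1900 m: 0.778×10⁻⁴ × 970 × 0.57 = 0.04301562 m
Δh = 0.02061 + 0.0308448 + 0.0107484 + 0.04301562 = 0.10521882 m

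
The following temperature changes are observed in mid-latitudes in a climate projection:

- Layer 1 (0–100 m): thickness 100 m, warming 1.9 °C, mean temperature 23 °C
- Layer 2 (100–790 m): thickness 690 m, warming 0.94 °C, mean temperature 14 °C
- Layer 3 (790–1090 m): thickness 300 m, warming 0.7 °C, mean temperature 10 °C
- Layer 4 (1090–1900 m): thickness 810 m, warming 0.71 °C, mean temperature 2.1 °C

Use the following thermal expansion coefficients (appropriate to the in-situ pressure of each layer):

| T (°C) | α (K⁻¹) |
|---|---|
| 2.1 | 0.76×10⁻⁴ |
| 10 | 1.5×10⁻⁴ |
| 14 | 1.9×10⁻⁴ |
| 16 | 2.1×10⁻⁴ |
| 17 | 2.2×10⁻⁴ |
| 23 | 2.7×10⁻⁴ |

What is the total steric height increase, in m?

Layer 1 at 23 °C → α = 2.7×10⁻⁴ K⁻¹
Layer 2 at 14 °C → α = 1.9×10⁻⁴ K⁻¹
Layer 3 at 10 °C → α = 1.5×10⁻⁴ K⁻¹
Layer 4 at 2.1 °C → α = 0.76×10⁻⁴ K⁻¹
1.9 × 2.7×10⁻⁴ × 100 = 0.05130 m
Layer 2: 690 × 1.9×10⁻⁴ × 0.94 = 0.123234 m
300 × 0.7 × 1.5×10⁻⁴ = 0.03150 m
1090–1900 m: 810 × 0.76×10⁻⁴ × 0.71 = 0.0437076 m
Δh = 0.05130 + 0.123234 + 0.03150 + 0.0437076 = 0.2497416 m ≈ 0.25 m

Δh ≈ 0.25 m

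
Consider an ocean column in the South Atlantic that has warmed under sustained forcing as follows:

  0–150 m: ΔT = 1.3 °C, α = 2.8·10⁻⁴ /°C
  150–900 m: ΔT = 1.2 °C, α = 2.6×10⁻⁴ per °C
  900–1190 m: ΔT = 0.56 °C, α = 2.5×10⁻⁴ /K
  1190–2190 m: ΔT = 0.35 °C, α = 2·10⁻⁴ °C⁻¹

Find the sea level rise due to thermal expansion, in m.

0.399 m of thermosteric rise

0–150 m: 2.8×10⁻⁴ × 150 × 1.3 = 0.05460 m
1.2 × 750 × 2.6×10⁻⁴ = 0.23400 m
2.5×10⁻⁴ × 290 × 0.56 = 0.04060 m
1190–2190 m: 0.35 × 1000 × 2×10⁻⁴ = 0.07000 m
Δh = 0.05460 + 0.23400 + 0.04060 + 0.07000 = 0.39920 m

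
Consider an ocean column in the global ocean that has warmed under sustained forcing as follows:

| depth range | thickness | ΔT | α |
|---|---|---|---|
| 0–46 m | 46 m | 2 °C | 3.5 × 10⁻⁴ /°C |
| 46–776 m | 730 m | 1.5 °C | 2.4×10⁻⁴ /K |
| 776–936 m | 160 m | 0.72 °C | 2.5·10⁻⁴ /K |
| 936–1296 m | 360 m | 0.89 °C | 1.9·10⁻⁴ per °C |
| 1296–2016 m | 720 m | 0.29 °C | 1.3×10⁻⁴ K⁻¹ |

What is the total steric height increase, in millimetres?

412 mm

0–46 m: 2 × 46 × 3.5×10⁻⁴ = 0.03220 m
730 × 1.5 × 2.4×10⁻⁴ = 0.26280 m
Layer 3: 0.72 × 160 × 2.5×10⁻⁴ = 0.02880 m
360 × 0.89 × 1.9×10⁻⁴ = 0.060876 m
Layer 5: 0.29 × 1.3×10⁻⁴ × 720 = 0.027144 m
Δh = 0.03220 + 0.26280 + 0.02880 + 0.060876 + 0.027144 = 0.41182 m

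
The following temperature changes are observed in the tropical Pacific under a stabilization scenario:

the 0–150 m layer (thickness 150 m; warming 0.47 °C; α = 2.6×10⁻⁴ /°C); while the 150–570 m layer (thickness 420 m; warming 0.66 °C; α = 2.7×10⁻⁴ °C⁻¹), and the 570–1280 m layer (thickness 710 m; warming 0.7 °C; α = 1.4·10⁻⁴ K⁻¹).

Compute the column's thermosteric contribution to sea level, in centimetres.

Layer 1: 0.47 × 2.6×10⁻⁴ × 150 = 0.01833 m
Layer 2: 420 × 2.7×10⁻⁴ × 0.66 = 0.074844 m
Layer 3: 710 × 0.7 × 1.4×10⁻⁴ = 0.06958 m
Δh = 0.01833 + 0.074844 + 0.06958 = 0.162754 m

Δh ≈ 16 cm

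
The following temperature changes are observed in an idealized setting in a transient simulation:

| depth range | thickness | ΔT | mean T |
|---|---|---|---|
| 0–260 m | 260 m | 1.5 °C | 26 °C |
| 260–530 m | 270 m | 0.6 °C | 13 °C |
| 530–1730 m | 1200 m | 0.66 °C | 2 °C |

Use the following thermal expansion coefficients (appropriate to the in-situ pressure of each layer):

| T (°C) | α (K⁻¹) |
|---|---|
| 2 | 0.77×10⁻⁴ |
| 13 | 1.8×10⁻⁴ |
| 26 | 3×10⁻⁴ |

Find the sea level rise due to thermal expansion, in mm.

Layer 1 at 26 °C → α = 3×10⁻⁴ K⁻¹
Layer 2 at 13 °C → α = 1.8×10⁻⁴ K⁻¹
Layer 3 at 2 °C → α = 0.77×10⁻⁴ K⁻¹
1.5 × 3×10⁻⁴ × 260 = 0.11700 m
270 × 0.6 × 1.8×10⁻⁴ = 0.02916 m
Layer 3: 0.66 × 0.77×10⁻⁴ × 1200 = 0.060984 m
Δh = 0.11700 + 0.02916 + 0.060984 = 0.207144 m

Δh ≈ 210 mm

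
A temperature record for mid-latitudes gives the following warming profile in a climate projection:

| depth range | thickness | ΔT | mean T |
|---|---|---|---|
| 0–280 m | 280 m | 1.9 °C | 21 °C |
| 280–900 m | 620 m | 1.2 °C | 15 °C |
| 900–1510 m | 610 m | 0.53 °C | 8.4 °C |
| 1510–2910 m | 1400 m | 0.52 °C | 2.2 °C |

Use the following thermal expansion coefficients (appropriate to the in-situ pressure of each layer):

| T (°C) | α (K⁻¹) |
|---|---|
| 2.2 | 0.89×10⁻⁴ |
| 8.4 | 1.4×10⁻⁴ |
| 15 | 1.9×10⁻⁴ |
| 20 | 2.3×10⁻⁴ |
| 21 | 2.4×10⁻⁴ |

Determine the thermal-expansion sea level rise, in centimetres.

Layer 1 at 21 °C → α = 2.4×10⁻⁴ K⁻¹
Layer 2 at 15 °C → α = 1.9×10⁻⁴ K⁻¹
Layer 3 at 8.4 °C → α = 1.4×10⁻⁴ K⁻¹
Layer 4 at 2.2 °C → α = 0.89×10⁻⁴ K⁻¹
Layer 1: 1.9 × 2.4×10⁻⁴ × 280 = 0.12768 m
1.2 × 1.9×10⁻⁴ × 620 = 0.14136 m
610 × 0.53 × 1.4×10⁻⁴ = 0.045262 m
1510–2910 m: 0.52 × 0.89×10⁻⁴ × 1400 = 0.064792 m
Δh = 0.12768 + 0.14136 + 0.045262 + 0.064792 = 0.379094 m ≈ 37.9 cm

Δh = 37.9 cm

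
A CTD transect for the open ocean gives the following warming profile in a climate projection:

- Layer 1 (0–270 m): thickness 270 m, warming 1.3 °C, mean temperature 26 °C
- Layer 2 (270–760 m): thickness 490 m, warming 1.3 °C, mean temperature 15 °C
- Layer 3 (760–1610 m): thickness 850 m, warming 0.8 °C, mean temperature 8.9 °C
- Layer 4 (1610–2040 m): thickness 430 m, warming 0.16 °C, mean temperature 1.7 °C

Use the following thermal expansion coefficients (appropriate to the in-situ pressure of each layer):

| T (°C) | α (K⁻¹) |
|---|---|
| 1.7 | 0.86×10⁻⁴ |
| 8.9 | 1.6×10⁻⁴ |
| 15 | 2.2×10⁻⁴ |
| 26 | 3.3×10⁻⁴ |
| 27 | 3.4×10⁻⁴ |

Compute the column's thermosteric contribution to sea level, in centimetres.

37.1 cm

Layer 1 at 26 °C → α = 3.3×10⁻⁴ K⁻¹
Layer 2 at 15 °C → α = 2.2×10⁻⁴ K⁻¹
Layer 3 at 8.9 °C → α = 1.6×10⁻⁴ K⁻¹
Layer 4 at 1.7 °C → α = 0.86×10⁻⁴ K⁻¹
0–270 m: 270 × 3.3×10⁻⁴ × 1.3 = 0.11583 m
270–760 m: 490 × 2.2×10⁻⁴ × 1.3 = 0.14014 m
760–1610 m: 850 × 0.8 × 1.6×10⁻⁴ = 0.10880 m
1610–2040 m: 0.16 × 430 × 0.86×10⁻⁴ = 0.0059168 m
Δh = 0.11583 + 0.14014 + 0.10880 + 0.0059168 = 0.3706868 m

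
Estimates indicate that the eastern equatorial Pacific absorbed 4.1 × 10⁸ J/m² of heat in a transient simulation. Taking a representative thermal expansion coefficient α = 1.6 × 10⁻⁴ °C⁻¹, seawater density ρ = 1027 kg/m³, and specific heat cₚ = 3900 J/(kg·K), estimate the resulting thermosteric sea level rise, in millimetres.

Δh = 16.4 mm

Δh = αQ/(ρcₚ) = 1.6×10⁻⁴ × 4.1×10⁸ / (1027 × 3900) ≈ 0.016378 m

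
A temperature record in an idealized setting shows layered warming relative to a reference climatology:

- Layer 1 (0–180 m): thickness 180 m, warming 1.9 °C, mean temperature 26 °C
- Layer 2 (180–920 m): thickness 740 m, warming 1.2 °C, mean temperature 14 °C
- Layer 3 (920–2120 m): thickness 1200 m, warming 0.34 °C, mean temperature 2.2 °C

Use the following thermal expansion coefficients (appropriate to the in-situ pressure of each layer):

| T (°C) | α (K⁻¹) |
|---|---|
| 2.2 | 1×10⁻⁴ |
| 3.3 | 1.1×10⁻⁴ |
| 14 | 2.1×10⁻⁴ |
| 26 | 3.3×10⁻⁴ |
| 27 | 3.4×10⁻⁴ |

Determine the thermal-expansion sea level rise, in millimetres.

Δh = 340 mm

Layer 1 at 26 °C → α = 3.3×10⁻⁴ K⁻¹
Layer 2 at 14 °C → α = 2.1×10⁻⁴ K⁻¹
Layer 3 at 2.2 °C → α = 1×10⁻⁴ K⁻¹
0–180 m: 1.9 × 180 × 3.3×10⁻⁴ = 0.11286 m
1.2 × 2.1×10⁻⁴ × 740 = 0.18648 m
1×10⁻⁴ × 0.34 × 1200 = 0.04080 m
Δh = 0.11286 + 0.18648 + 0.04080 = 0.34014 m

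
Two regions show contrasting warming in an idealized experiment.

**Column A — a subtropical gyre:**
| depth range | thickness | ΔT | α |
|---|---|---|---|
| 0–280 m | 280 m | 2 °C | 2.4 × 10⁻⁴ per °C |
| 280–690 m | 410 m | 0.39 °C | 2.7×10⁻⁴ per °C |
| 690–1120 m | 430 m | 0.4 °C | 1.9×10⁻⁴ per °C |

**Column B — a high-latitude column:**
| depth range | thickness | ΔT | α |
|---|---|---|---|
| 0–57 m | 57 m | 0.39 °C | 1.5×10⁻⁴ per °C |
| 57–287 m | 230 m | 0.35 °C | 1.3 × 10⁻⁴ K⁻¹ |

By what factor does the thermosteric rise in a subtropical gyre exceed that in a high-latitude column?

A 280 × 2 × 2.4×10⁻⁴ = 0.13440 m
A Layer 2: 0.39 × 2.7×10⁻⁴ × 410 = 0.043173 m
A 690–1120 m: 0.4 × 430 × 1.9×10⁻⁴ = 0.03268 m
A total: 0.210253 m
B 0–57 m: 1.5×10⁻⁴ × 0.39 × 57 = 0.0033345 m
B 1.3×10⁻⁴ × 0.35 × 230 = 0.010465 m
B total: 0.0137995 m
Ratio: 0.210253 / 0.0137995 ≈ 15.24

a factor of 15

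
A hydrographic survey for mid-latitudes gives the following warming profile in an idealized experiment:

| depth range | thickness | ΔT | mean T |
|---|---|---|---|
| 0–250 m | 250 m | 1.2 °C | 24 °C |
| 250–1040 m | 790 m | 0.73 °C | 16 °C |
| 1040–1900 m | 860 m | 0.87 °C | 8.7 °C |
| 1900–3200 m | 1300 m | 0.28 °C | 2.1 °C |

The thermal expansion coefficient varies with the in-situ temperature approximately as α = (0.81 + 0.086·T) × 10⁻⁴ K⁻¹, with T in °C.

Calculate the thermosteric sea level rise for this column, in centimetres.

Layer 1: α = (0.81 + 0.086×24)×10⁻⁴ = 2.874×10⁻⁴ K⁻¹
Layer 2: α = (0.81 + 0.086×16)×10⁻⁴ = 2.186×10⁻⁴ K⁻¹
Layer 3: α = (0.81 + 0.086×8.7)×10⁻⁴ = 1.5582×10⁻⁴ K⁻¹
Layer 4: α = (0.81 + 0.086×2.1)×10⁻⁴ = 0.9906×10⁻⁴ K⁻¹
1.2 × 2.874×10⁻⁴ × 250 = 0.08622 m
250–1040 m: 2.186×10⁻⁴ × 0.73 × 790 = 0.12606662 m
860 × 0.87 × 1.5582×10⁻⁴ = 0.116584524 m
Layer 4: 0.28 × 1300 × 0.9906×10⁻⁴ = 0.03605784 m
Δh = 0.08622 + 0.12606662 + 0.116584524 + 0.03605784 = 0.364928984 m ≈ 36.5 cm

Δh ≈ 36.5 cm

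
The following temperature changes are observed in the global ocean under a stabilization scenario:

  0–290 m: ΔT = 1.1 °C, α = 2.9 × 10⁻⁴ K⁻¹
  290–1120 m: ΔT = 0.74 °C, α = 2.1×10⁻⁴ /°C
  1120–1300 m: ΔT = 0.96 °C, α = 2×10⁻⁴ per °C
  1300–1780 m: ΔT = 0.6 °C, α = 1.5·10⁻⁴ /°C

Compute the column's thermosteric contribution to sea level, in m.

about 0.299 m

0–290 m: 1.1 × 2.9×10⁻⁴ × 290 = 0.09251 m
290–1120 m: 2.1×10⁻⁴ × 830 × 0.74 = 0.128982 m
1120–1300 m: 180 × 2×10⁻⁴ × 0.96 = 0.03456 m
Layer 4: 1.5×10⁻⁴ × 0.6 × 480 = 0.04320 m
Δh = 0.09251 + 0.128982 + 0.03456 + 0.04320 = 0.299252 m ≈ 0.299 m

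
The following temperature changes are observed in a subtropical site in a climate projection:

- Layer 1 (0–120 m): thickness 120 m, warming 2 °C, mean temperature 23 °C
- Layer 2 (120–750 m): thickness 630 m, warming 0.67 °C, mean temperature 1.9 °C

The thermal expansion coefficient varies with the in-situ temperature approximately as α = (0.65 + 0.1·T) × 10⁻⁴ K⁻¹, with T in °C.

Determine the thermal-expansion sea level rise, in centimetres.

about 10.6 cm

Layer 1: α = (0.65 + 0.1×23)×10⁻⁴ = 2.95×10⁻⁴ K⁻¹
Layer 2: α = (0.65 + 0.1×1.9)×10⁻⁴ = 0.84×10⁻⁴ K⁻¹
0–120 m: 2 × 2.95×10⁻⁴ × 120 = 0.07080 m
Layer 2: 0.67 × 0.84×10⁻⁴ × 630 = 0.0354564 m
Δh = 0.07080 + 0.0354564 = 0.1062564 m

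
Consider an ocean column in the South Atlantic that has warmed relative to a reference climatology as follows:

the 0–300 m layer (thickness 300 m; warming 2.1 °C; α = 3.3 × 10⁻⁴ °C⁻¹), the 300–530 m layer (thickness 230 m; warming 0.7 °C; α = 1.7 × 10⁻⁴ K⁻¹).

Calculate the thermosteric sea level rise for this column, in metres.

2.1 × 3.3×10⁻⁴ × 300 = 0.20790 m
230 × 0.7 × 1.7×10⁻⁴ = 0.02737 m
Δh = 0.20790 + 0.02737 = 0.23527 m

Δh = 0.235 m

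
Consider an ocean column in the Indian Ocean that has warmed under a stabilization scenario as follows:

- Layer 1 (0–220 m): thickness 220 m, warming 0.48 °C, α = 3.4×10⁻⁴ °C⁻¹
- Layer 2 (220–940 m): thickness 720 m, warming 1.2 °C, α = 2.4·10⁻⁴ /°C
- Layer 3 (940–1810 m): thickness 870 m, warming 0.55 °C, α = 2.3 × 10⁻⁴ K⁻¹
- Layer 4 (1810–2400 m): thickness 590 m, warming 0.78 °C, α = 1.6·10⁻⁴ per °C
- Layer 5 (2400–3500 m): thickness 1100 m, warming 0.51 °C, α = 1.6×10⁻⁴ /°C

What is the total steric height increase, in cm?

Δh = 51.7 cm

Layer 1: 220 × 0.48 × 3.4×10⁻⁴ = 0.035904 m
Layer 2: 1.2 × 2.4×10⁻⁴ × 720 = 0.20736 m
940–1810 m: 0.55 × 870 × 2.3×10⁻⁴ = 0.110055 m
590 × 1.6×10⁻⁴ × 0.78 = 0.073632 m
1100 × 0.51 × 1.6×10⁻⁴ = 0.08976 m
Δh = 0.035904 + 0.20736 + 0.110055 + 0.073632 + 0.08976 = 0.516711 m ≈ 51.7 cm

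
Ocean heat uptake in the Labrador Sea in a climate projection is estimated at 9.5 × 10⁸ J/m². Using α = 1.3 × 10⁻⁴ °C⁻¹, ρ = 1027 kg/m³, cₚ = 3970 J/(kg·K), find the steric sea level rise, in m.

0.030 m of thermosteric rise

Δh = αQ/(ρcₚ) = 1.3×10⁻⁴ × 9.5×10⁸ / (1027 × 3970) ≈ 0.03029 m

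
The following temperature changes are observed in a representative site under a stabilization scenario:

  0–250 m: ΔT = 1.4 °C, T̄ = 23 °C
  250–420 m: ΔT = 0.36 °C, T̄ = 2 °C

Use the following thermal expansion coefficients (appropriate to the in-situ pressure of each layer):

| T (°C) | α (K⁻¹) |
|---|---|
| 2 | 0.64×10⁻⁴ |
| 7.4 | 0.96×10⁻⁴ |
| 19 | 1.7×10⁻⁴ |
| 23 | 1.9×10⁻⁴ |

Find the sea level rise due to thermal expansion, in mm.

about 70.4 mm

Layer 1 at 23 °C → α = 1.9×10⁻⁴ K⁻¹
Layer 2 at 2 °C → α = 0.64×10⁻⁴ K⁻¹
1.4 × 1.9×10⁻⁴ × 250 = 0.06650 m
170 × 0.64×10⁻⁴ × 0.36 = 0.0039168 m
Δh = 0.06650 + 0.0039168 = 0.0704168 m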